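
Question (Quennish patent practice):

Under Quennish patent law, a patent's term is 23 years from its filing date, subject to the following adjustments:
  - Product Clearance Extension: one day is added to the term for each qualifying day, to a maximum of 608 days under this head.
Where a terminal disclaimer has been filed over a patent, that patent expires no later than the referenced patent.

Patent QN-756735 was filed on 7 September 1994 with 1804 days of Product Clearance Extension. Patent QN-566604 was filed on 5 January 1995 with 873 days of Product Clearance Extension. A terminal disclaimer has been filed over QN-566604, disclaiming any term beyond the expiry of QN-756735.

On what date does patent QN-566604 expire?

2019-05-08

Natural term of QN-566604:
  Base: filing + 23 years → 5 January 2018.
  Product Clearance Extension: 873 days claimed exceeds the 608-day cap, so +608 days → 5 September 2019.
Expiry of referenced patent QN-756735:
  Base: filing + 23 years → 7 September 2017.
  Product Clearance Extension: 1804 days claimed exceeds the 608-day cap, so +608 days → 8 May 2019.
Terminal disclaimer: QN-566604 expires on the earlier of 5 September 2019 and 8 May 2019.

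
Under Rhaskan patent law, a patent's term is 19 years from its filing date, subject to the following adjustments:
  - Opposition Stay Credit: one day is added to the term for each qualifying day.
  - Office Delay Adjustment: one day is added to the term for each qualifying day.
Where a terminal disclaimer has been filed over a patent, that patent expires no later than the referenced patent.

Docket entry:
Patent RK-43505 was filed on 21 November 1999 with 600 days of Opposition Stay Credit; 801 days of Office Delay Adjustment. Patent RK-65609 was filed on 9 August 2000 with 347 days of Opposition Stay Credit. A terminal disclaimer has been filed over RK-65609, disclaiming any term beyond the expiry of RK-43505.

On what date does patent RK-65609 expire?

Natural term of RK-65609:
  Base: filing + 19 years → 9 August 2019.
  Opposition Stay Credit: +347 days → 21 July 2020.
Expiry of referenced patent RK-43505:
  Base: filing + 19 years → 21 November 2018.
  Opposition Stay Credit: +600 days → 13 July 2020.
  Office Delay Adjustment: +801 days → 22 September 2022.
Terminal disclaimer: RK-65609 expires on the earlier of 21 July 2020 and 22 September 2022.

July 21, 2020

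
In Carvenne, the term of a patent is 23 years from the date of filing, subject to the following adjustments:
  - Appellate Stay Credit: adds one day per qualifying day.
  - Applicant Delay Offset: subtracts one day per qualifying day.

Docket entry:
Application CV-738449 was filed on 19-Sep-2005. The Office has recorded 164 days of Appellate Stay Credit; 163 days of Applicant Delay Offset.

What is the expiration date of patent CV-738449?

Base term: filing date + 23 years → 19 September 2028.
Appellate Stay Credit: +164 days → 2 March 2029.
Applicant Delay Offset: −163 days → 20 September 2028.

2028-09-20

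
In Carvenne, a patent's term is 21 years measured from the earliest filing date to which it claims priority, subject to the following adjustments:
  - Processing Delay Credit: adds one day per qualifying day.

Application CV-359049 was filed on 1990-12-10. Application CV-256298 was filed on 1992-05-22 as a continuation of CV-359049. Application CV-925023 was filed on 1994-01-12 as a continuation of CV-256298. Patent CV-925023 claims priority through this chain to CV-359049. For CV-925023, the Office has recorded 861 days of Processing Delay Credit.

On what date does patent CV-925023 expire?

April 19, 2014

Earliest priority filing: 10 December 1990.
Base term: 10 December 1990 + 21 years → 10 December 2011.
Processing Delay Credit: +861 days → 19 April 2014.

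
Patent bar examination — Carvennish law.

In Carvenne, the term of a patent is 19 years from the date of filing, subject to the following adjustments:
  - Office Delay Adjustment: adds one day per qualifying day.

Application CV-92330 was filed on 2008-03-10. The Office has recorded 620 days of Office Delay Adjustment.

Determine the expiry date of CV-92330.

November 19, 2028

Base term: filing date + 19 years → 10 March 2027.
Office Delay Adjustment: +620 days → 19 November 2028.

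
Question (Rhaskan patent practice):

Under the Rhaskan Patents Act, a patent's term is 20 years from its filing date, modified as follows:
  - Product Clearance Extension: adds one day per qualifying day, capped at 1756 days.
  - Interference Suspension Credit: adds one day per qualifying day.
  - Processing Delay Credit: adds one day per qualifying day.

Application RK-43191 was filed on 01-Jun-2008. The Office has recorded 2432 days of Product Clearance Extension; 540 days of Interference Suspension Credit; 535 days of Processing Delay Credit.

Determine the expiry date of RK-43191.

Base term: filing date + 20 years → 1 June 2028.
Product Clearance Extension: 2432 days claimed exceeds the 1756-day cap, so +1756 days → 23 March 2033.
Interference Suspension Credit: +540 days → 14 September 2034.
Processing Delay Credit: +535 days → 2 March 2036.

2036-03-02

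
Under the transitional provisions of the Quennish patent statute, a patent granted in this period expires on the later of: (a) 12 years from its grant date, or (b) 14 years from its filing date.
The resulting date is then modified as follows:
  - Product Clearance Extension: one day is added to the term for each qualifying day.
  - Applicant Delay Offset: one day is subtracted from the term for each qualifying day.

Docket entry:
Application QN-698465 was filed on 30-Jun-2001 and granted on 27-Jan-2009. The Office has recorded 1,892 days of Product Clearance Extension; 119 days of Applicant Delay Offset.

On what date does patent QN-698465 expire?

2025-12-05

(a) grant + 12 years → 27 January 2021.
(b) filing + 14 years → 30 June 2015.
Later of the two: 27 January 2021.
Product Clearance Extension: +1892 days → 3 April 2026.
Applicant Delay Offset: −119 days → 5 December 2025.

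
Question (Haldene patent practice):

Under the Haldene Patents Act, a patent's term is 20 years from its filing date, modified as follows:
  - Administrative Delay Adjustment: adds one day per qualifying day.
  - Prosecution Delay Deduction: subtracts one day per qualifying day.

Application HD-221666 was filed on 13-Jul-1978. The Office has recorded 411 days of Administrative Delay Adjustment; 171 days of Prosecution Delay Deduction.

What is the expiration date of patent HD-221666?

Base term: filing date + 20 years → 13 July 1998.
Administrative Delay Adjustment: +411 days → 28 August 1999.
Prosecution Delay Deduction: −171 days → 10 March 1999.

March 10, 1999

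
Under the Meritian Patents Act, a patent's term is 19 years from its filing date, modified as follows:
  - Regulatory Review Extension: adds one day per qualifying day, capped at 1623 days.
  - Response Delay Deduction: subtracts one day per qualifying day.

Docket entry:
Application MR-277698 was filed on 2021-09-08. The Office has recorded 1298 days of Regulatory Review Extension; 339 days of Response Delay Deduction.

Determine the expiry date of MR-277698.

April 25, 2043

Base term: filing date + 19 years → 8 September 2040.
Regulatory Review Extension: 1298 days (within the 1623-day cap) → +1298 days → 29 March 2044.
Response Delay Deduction: −339 days → 25 April 2043.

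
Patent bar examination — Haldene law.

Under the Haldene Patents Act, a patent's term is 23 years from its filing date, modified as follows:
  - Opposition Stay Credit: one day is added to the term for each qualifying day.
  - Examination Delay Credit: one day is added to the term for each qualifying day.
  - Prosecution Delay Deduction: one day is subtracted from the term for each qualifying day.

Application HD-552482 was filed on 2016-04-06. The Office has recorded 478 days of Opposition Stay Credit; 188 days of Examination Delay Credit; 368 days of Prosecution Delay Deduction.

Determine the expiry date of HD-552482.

Base term: filing date + 23 years → 6 April 2039.
Opposition Stay Credit: +478 days → 27 July 2040.
Examination Delay Credit: +188 days → 31 January 2041.
Prosecution Delay Deduction: −368 days → 29 January 2040.

2040-01-29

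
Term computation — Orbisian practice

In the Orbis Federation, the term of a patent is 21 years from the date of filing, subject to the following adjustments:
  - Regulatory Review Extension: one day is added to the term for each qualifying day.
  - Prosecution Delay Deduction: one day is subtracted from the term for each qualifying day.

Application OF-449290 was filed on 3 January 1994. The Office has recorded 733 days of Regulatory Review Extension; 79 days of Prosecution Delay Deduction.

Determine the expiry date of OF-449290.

Base term: filing date + 21 years → 3 January 2015.
Regulatory Review Extension: +733 days → 5 January 2017.
Prosecution Delay Deduction: −79 days → 18 October 2016.

2016-10-18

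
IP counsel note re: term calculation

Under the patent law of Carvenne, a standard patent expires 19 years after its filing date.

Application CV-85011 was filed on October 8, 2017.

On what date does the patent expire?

2036-10-08

Filing date + 19 years → 8 October 2036.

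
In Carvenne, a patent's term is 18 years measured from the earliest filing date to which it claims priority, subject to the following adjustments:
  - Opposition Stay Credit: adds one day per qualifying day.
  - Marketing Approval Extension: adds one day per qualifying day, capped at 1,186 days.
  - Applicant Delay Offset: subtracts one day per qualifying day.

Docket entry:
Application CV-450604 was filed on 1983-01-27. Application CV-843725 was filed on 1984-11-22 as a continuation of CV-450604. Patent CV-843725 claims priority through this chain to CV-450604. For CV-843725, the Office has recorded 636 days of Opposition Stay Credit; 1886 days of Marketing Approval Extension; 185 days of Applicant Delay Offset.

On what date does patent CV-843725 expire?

Earliest priority filing: 27 January 1983.
Base term: 27 January 1983 + 18 years → 27 January 2001.
Opposition Stay Credit: +636 days → 25 October 2002.
Marketing Approval Extension: 1886 days claimed exceeds the 1186-day cap, so +1186 days → 23 January 2006.
Applicant Delay Offset: −185 days → 22 July 2005.

July 22, 2005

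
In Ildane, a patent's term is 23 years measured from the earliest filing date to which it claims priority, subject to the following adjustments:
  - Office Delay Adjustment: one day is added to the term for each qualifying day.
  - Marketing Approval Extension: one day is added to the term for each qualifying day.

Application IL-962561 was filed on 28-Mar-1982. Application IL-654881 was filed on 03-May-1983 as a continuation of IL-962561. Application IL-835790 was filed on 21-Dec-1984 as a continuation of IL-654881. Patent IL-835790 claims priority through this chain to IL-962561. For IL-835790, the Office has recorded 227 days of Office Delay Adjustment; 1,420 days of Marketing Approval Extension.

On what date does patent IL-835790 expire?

Earliest priority filing: 28 March 1982.
Base term: 28 March 1982 + 23 years → 28 March 2005.
Office Delay Adjustment: +227 days → 10 November 2005.
Marketing Approval Extension: +1420 days → 30 September 2009.

September 30, 2009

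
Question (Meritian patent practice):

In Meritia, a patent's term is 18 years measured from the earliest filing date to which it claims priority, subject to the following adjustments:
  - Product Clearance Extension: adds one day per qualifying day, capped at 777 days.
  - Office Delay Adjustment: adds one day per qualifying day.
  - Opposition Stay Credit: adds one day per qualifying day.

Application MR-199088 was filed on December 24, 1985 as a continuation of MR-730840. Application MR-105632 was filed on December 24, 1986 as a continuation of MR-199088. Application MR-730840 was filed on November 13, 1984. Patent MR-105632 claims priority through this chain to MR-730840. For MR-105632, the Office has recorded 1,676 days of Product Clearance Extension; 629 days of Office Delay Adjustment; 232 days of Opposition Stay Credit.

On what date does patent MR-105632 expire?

May 9, 2007

Earliest priority filing: 13 November 1984.
Base term: 13 November 1984 + 18 years → 13 November 2002.
Product Clearance Extension: 1676 days claimed exceeds the 777-day cap, so +777 days → 29 December 2004.
Office Delay Adjustment: +629 days → 19 September 2006.
Opposition Stay Credit: +232 days → 9 May 2007.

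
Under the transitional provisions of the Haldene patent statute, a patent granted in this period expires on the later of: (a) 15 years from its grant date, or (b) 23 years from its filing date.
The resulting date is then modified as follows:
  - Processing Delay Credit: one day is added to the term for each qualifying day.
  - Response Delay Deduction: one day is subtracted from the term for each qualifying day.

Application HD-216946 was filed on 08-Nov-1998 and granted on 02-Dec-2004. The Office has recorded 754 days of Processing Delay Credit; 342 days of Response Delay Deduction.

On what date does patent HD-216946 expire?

(a) grant + 15 years → 2 December 2019.
(b) filing + 23 years → 8 November 2021.
Later of the two: 8 November 2021.
Processing Delay Credit: +754 days → 2 December 2023.
Response Delay Deduction: −342 days → 25 December 2022.

2022-12-25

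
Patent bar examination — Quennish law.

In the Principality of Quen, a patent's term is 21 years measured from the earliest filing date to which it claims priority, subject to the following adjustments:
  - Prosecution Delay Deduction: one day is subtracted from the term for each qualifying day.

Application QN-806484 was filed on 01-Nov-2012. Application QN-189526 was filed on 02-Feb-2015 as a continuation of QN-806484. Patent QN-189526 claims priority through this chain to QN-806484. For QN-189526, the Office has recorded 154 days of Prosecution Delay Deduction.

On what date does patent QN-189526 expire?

Earliest priority filing: 1 November 2012.
Base term: 1 November 2012 + 21 years → 1 November 2033.
Prosecution Delay Deduction: −154 days → 31 May 2033.

May 31, 2033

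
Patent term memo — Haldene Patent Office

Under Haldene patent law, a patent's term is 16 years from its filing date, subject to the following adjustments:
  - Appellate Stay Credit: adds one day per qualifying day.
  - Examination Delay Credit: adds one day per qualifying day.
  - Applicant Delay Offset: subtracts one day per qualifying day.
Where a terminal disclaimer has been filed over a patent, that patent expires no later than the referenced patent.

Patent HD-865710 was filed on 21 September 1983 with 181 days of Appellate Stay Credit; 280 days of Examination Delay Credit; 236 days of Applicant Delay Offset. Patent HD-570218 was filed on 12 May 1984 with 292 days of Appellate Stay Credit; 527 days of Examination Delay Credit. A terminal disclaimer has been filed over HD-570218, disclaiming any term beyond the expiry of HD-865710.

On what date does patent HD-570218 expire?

Natural term of HD-570218:
  Base: filing + 16 years → 12 May 2000.
  Appellate Stay Credit: +292 days → 28 February 2001.
  Examination Delay Credit: +527 days → 9 August 2002.
Expiry of referenced patent HD-865710:
  Base: filing + 16 years → 21 September 1999.
  Appellate Stay Credit: +181 days → 20 March 2000.
  Examination Delay Credit: +280 days → 25 December 2000.
  Applicant Delay Offset: −236 days → 3 May 2000.
Terminal disclaimer: HD-570218 expires on the earlier of 9 August 2002 and 3 May 2000.

May 3, 2000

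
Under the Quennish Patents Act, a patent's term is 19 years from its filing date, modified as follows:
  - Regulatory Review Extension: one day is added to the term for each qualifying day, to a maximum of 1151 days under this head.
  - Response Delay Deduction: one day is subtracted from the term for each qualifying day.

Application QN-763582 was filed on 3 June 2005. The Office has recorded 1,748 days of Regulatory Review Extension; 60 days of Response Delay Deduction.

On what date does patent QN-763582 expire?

2027-05-30

Base term: filing date + 19 years → 3 June 2024.
Regulatory Review Extension: 1748 days claimed exceeds the 1151-day cap, so +1151 days → 29 July 2027.
Response Delay Deduction: −60 days → 30 May 2027.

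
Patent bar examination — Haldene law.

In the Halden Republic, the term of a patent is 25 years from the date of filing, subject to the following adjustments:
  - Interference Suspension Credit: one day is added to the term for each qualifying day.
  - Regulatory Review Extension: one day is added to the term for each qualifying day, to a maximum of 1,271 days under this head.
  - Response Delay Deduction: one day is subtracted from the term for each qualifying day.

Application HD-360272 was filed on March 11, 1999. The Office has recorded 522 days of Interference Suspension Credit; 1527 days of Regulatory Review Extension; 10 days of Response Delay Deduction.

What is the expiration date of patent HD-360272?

Base term: filing date + 25 years → 11 March 2024.
Interference Suspension Credit: +522 days → 15 August 2025.
Regulatory Review Extension: 1527 days claimed exceeds the 1271-day cap, so +1271 days → 6 February 2029.
Response Delay Deduction: −10 days → 27 January 2029.

2029-01-27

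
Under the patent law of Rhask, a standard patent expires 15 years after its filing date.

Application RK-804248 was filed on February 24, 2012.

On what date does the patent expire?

Filing date + 15 years → 24 February 2027.

February 24, 2027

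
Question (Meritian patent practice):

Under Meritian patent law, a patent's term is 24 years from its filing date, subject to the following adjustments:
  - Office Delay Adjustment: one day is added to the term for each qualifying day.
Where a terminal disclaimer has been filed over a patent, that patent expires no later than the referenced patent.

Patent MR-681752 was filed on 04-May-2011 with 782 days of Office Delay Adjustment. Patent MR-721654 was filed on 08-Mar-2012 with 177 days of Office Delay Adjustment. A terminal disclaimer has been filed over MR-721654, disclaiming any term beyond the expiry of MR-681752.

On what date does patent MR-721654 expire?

Natural term of MR-721654:
  Base: filing + 24 years → 8 March 2036.
  Office Delay Adjustment: +177 days → 1 September 2036.
Expiry of referenced patent MR-681752:
  Base: filing + 24 years → 4 May 2035.
  Office Delay Adjustment: +782 days → 24 June 2037.
Terminal disclaimer: MR-721654 expires on the earlier of 1 September 2036 and 24 June 2037.

September 1, 2036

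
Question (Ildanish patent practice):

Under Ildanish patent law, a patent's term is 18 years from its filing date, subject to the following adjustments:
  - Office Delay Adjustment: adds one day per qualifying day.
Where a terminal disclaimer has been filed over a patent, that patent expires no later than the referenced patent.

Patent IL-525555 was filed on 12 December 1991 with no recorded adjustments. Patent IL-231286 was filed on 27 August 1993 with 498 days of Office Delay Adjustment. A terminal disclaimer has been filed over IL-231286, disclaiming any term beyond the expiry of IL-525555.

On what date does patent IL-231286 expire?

Natural term of IL-231286:
  Base: filing + 18 years → 27 August 2011.
  Office Delay Adjustment: +498 days → 6 January 2013.
Expiry of referenced patent IL-525555:
  Base: filing + 18 years → 12 December 2009.
Terminal disclaimer: IL-231286 expires on the earlier of 6 January 2013 and 12 December 2009.

2009-12-12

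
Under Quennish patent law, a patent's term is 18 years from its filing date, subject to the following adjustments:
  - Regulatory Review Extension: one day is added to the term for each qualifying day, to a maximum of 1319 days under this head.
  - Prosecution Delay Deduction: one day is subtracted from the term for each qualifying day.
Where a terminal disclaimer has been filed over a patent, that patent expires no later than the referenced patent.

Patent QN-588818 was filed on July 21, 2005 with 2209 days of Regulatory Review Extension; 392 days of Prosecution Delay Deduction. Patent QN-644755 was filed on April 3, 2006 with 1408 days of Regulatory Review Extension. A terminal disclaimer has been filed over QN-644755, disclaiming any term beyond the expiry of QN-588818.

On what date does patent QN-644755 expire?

Natural term of QN-644755:
  Base: filing + 18 years → 3 April 2024.
  Regulatory Review Extension: 1408 days claimed exceeds the 1319-day cap, so +1319 days → 13 November 2027.
Expiry of referenced patent QN-588818:
  Base: filing + 18 years → 21 July 2023.
  Regulatory Review Extension: 2209 days claimed exceeds the 1319-day cap, so +1319 days → 1 March 2027.
  Prosecution Delay Deduction: −392 days → 2 February 2026.
Terminal disclaimer: QN-644755 expires on the earlier of 13 November 2027 and 2 February 2026.

2026-02-02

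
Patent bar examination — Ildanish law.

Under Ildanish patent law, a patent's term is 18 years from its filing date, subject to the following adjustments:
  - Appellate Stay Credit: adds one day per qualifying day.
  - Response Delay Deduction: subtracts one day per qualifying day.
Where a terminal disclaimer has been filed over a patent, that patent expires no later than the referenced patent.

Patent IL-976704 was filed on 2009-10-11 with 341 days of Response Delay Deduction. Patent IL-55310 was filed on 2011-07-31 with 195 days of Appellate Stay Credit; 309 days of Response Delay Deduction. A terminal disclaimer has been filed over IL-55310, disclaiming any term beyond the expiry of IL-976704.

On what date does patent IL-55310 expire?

Natural term of IL-55310:
  Base: filing + 18 years → 31 July 2029.
  Appellate Stay Credit: +195 days → 11 February 2030.
  Response Delay Deduction: −309 days → 8 April 2029.
Expiry of referenced patent IL-976704:
  Base: filing + 18 years → 11 October 2027.
  Response Delay Deduction: −341 days → 4 November 2026.
Terminal disclaimer: IL-55310 expires on the earlier of 8 April 2029 and 4 November 2026.

2026-11-04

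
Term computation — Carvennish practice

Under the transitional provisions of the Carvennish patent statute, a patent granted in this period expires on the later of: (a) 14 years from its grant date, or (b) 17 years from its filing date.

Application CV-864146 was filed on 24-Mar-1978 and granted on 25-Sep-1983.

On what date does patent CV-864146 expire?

(a) grant + 14 years → 25 September 1997.
(b) filing + 17 years → 24 March 1995.
Later of the two: 25 September 1997.

September 25, 1997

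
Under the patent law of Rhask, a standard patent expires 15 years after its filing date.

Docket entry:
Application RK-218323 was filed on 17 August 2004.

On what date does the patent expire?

2019-08-17

Filing date + 15 years → 17 August 2019.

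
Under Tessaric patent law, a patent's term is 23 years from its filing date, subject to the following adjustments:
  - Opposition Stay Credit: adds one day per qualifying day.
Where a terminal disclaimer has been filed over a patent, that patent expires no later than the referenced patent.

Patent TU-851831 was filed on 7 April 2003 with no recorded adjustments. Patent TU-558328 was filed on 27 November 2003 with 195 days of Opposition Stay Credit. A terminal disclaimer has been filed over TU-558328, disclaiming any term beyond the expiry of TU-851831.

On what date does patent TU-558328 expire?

Natural term of TU-558328:
  Base: filing + 23 years → 27 November 2026.
  Opposition Stay Credit: +195 days → 10 June 2027.
Expiry of referenced patent TU-851831:
  Base: filing + 23 years → 7 April 2026.
Terminal disclaimer: TU-558328 expires on the earlier of 10 June 2027 and 7 April 2026.

April 7, 2026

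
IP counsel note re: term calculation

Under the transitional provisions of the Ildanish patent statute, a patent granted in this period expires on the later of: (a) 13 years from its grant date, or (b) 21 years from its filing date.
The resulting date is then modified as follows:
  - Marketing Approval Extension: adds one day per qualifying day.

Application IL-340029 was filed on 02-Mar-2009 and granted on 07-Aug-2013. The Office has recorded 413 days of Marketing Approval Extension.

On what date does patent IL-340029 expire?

2031-04-19

(a) grant + 13 years → 7 August 2026.
(b) filing + 21 years → 2 March 2030.
Later of the two: 2 March 2030.
Marketing Approval Extension: +413 days → 19 April 2031.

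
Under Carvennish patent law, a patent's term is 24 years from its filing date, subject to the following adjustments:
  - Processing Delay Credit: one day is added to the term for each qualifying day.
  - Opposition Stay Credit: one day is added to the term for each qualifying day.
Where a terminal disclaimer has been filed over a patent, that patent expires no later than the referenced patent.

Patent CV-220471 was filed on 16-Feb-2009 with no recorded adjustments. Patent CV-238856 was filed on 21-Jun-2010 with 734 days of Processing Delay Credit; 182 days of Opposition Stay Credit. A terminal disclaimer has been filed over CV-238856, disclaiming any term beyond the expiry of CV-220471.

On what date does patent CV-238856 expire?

Natural term of CV-238856:
  Base: filing + 24 years → 21 June 2034.
  Processing Delay Credit: +734 days → 24 June 2036.
  Opposition Stay Credit: +182 days → 23 December 2036.
Expiry of referenced patent CV-220471:
  Base: filing + 24 years → 16 February 2033.
Terminal disclaimer: CV-238856 expires on the earlier of 23 December 2036 and 16 February 2033.

February 16, 2033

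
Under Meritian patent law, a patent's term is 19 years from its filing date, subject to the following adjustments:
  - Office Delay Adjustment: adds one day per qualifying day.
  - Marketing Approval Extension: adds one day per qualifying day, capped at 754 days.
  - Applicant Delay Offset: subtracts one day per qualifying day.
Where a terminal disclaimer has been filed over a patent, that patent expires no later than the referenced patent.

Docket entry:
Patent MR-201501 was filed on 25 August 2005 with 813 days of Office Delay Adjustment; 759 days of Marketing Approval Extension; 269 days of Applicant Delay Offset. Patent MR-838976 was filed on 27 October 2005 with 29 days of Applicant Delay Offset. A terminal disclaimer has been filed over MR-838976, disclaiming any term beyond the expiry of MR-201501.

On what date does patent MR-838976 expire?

Natural term of MR-838976:
  Base: filing + 19 years → 27 October 2024.
  Applicant Delay Offset: −29 days → 28 September 2024.
Expiry of referenced patent MR-201501:
  Base: filing + 19 years → 25 August 2024.
  Office Delay Adjustment: +813 days → 16 November 2026.
  Marketing Approval Extension: 759 days claimed exceeds the 754-day cap, so +754 days → 9 December 2028.
  Applicant Delay Offset: −269 days → 15 March 2028.
Terminal disclaimer: MR-838976 expires on the earlier of 28 September 2024 and 15 March 2028.

2024-09-28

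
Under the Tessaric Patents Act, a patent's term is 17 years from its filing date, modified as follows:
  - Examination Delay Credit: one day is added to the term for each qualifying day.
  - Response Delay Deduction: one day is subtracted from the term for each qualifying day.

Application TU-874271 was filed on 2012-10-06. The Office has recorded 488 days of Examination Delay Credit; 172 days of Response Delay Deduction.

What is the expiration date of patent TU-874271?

Base term: filing date + 17 years → 6 October 2029.
Examination Delay Credit: +488 days → 6 February 2031.
Response Delay Deduction: −172 days → 18 August 2030.

August 18, 2030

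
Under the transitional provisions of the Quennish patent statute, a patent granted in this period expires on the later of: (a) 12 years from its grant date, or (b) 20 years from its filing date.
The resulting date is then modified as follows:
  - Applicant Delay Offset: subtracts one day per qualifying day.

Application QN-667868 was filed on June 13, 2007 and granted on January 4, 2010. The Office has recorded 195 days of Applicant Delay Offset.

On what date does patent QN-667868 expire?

2026-11-30

(a) grant + 12 years → 4 January 2022.
(b) filing + 20 years → 13 June 2027.
Later of the two: 13 June 2027.
Applicant Delay Offset: −195 days → 30 November 2026.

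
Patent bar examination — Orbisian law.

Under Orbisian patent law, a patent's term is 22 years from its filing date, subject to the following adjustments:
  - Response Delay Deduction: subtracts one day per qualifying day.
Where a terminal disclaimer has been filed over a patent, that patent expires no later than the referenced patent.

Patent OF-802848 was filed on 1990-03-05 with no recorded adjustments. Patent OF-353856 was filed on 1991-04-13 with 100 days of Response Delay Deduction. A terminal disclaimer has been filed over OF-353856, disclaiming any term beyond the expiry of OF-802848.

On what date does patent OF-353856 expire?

Natural term of OF-353856:
  Base: filing + 22 years → 13 April 2013.
  Response Delay Deduction: −100 days → 3 January 2013.
Expiry of referenced patent OF-802848:
  Base: filing + 22 years → 5 March 2012.
Terminal disclaimer: OF-353856 expires on the earlier of 3 January 2013 and 5 March 2012.

2012-03-05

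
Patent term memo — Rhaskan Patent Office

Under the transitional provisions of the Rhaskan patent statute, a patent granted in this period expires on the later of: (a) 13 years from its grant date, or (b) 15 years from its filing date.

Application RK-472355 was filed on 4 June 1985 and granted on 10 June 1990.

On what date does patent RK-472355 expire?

(a) grant + 13 years → 10 June 2003.
(b) filing + 15 years → 4 June 2000.
Later of the two: 10 June 2003.

2003-06-10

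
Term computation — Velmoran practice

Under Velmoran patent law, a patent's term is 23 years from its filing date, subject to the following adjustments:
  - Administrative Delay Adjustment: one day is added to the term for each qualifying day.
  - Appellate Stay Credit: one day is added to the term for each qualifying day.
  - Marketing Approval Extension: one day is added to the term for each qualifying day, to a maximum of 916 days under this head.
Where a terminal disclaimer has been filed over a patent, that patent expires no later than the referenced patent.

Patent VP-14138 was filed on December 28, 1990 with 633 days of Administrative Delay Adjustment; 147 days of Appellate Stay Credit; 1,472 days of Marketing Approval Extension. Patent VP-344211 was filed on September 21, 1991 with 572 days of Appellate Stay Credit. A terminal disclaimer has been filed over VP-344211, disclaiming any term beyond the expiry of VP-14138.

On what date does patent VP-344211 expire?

Natural term of VP-344211:
  Base: filing + 23 years → 21 September 2014.
  Appellate Stay Credit: +572 days → 15 April 2016.
Expiry of referenced patent VP-14138:
  Base: filing + 23 years → 28 December 2013.
  Administrative Delay Adjustment: +633 days → 22 September 2015.
  Appellate Stay Credit: +147 days → 16 February 2016.
  Marketing Approval Extension: 1472 days claimed exceeds the 916-day cap, so +916 days → 20 August 2018.
Terminal disclaimer: VP-344211 expires on the earlier of 15 April 2016 and 20 August 2018.

April 15, 2016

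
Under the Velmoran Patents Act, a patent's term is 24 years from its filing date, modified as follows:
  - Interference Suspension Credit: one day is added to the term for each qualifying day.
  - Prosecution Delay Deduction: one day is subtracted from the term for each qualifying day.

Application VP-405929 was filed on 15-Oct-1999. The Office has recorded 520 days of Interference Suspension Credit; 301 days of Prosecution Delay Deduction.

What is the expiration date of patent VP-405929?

May 21, 2024

Base term: filing date + 24 years → 15 October 2023.
Interference Suspension Credit: +520 days → 18 March 2025.
Prosecution Delay Deduction: −301 days → 21 May 2024.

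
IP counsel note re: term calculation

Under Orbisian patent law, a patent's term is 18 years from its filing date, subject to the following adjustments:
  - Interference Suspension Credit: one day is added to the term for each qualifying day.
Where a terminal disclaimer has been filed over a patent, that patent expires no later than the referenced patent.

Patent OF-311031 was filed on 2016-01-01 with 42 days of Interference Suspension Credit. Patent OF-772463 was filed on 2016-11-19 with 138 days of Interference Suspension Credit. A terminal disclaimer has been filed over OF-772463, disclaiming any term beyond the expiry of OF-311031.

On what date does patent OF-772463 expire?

Natural term of OF-772463:
  Base: filing + 18 years → 19 November 2034.
  Interference Suspension Credit: +138 days → 6 April 2035.
Expiry of referenced patent OF-311031:
  Base: filing + 18 years → 1 January 2034.
  Interference Suspension Credit: +42 days → 12 February 2034.
Terminal disclaimer: OF-772463 expires on the earlier of 6 April 2035 and 12 February 2034.

2034-02-12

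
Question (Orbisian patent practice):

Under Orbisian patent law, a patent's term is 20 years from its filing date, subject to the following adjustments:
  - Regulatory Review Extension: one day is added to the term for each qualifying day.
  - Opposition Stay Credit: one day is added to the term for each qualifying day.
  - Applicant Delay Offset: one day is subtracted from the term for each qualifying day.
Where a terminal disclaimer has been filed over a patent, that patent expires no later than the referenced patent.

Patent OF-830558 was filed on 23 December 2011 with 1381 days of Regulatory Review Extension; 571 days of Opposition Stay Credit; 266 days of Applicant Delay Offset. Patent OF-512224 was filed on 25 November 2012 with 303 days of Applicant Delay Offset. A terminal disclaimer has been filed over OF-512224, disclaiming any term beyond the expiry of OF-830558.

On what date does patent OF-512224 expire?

January 27, 2032

Natural term of OF-512224:
  Base: filing + 20 years → 25 November 2032.
  Applicant Delay Offset: −303 days → 27 January 2032.
Expiry of referenced patent OF-830558:
  Base: filing + 20 years → 23 December 2031.
  Regulatory Review Extension: +1381 days → 4 October 2035.
  Opposition Stay Credit: +571 days → 27 April 2037.
  Applicant Delay Offset: −266 days → 4 August 2036.
Terminal disclaimer: OF-512224 expires on the earlier of 27 January 2032 and 4 August 2036.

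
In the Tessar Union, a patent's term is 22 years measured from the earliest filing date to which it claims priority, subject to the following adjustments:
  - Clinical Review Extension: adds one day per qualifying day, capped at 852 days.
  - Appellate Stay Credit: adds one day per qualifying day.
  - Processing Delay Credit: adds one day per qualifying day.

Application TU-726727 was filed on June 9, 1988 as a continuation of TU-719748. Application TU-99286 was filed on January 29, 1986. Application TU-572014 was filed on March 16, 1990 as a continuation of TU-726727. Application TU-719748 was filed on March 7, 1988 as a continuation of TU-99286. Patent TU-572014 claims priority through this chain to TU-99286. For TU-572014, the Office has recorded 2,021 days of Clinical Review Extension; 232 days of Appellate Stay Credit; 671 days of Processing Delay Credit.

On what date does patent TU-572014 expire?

Earliest priority filing: 29 January 1986.
Base term: 29 January 1986 + 22 years → 29 January 2008.
Clinical Review Extension: 2021 days claimed exceeds the 852-day cap, so +852 days → 30 May 2010.
Appellate Stay Credit: +232 days → 17 January 2011.
Processing Delay Credit: +671 days → 18 November 2012.

November 18, 2012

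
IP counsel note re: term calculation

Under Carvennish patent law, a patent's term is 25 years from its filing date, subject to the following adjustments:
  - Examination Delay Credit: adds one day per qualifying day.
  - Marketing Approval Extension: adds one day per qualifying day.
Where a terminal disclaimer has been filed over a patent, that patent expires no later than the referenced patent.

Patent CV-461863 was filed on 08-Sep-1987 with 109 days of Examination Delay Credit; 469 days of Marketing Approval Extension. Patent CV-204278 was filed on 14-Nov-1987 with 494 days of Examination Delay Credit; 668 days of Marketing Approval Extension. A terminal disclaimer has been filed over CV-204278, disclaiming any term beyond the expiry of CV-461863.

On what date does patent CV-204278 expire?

Natural term of CV-204278:
  Base: filing + 25 years → 14 November 2012.
  Examination Delay Credit: +494 days → 23 March 2014.
  Marketing Approval Extension: +668 days → 20 January 2016.
Expiry of referenced patent CV-461863:
  Base: filing + 25 years → 8 September 2012.
  Examination Delay Credit: +109 days → 26 December 2012.
  Marketing Approval Extension: +469 days → 9 April 2014.
Terminal disclaimer: CV-204278 expires on the earlier of 20 January 2016 and 9 April 2014.

April 9, 2014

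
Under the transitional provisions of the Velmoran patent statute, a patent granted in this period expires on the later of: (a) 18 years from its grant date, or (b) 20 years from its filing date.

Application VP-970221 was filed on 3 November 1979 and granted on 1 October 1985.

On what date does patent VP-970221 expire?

October 1, 2003

(a) grant + 18 years → 1 October 2003.
(b) filing + 20 years → 3 November 1999.
Later of the two: 1 October 2003.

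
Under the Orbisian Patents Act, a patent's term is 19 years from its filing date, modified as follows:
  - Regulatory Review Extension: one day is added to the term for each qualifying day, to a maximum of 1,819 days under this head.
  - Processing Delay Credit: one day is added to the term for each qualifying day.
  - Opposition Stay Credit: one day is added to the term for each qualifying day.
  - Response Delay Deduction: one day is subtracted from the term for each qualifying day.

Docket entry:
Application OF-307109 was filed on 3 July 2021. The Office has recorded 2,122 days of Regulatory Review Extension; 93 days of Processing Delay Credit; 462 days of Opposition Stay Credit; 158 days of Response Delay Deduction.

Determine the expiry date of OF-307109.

Base term: filing date + 19 years → 3 July 2040.
Regulatory Review Extension: 2122 days claimed exceeds the 1819-day cap, so +1819 days → 26 June 2045.
Processing Delay Credit: +93 days → 27 September 2045.
Opposition Stay Credit: +462 days → 2 January 2047.
Response Delay Deduction: −158 days → 28 July 2046.

July 28, 2046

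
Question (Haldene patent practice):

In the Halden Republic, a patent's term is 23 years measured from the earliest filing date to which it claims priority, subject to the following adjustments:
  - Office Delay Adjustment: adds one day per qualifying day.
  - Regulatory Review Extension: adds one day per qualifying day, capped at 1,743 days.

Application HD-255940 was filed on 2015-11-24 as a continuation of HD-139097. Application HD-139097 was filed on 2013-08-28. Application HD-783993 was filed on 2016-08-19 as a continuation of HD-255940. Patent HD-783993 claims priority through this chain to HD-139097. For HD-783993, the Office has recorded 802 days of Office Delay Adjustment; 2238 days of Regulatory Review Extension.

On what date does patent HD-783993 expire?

August 17, 2043

Earliest priority filing: 28 August 2013.
Base term: 28 August 2013 + 23 years → 28 August 2036.
Office Delay Adjustment: +802 days → 8 November 2038.
Regulatory Review Extension: 2238 days claimed exceeds the 1743-day cap, so +1743 days → 17 August 2043.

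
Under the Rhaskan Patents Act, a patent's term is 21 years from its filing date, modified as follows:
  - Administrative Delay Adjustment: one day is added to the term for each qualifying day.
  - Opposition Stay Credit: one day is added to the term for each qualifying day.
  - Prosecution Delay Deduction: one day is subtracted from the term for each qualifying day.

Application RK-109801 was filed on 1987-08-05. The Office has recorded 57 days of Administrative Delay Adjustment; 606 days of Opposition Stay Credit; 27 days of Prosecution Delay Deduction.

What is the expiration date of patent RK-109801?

May 3, 2010

Base term: filing date + 21 years → 5 August 2008.
Administrative Delay Adjustment: +57 days → 1 October 2008.
Opposition Stay Credit: +606 days → 30 May 2010.
Prosecution Delay Deduction: −27 days → 3 May 2010.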